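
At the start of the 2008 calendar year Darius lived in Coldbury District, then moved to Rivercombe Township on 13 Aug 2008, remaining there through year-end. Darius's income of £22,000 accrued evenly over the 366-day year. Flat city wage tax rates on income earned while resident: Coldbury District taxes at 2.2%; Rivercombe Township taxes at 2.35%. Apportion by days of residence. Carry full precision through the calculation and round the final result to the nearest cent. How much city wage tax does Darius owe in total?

£496.71

Coldbury District, 1 Jan – 12 Aug 2008: 225 days → £22,000 × 2.2% × 225/366 = £297.5410
Rivercombe Township, 13 Aug – 31 Dec 2008: 141 days → £22,000 × 2.35% × 141/366 = £199.1721
Total = £496.7131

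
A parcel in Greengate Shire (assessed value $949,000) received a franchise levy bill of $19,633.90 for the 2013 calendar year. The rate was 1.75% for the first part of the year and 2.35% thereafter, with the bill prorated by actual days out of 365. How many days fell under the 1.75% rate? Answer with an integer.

171 days

Let d = days at the first rate; then 365 − d days at the second rate.
$949,000 × [1.75%·d + 2.35%·(365−d)] / 365 = $19,633.90
Solving gives d = 171, so the new rate took effect on June 21, 2013.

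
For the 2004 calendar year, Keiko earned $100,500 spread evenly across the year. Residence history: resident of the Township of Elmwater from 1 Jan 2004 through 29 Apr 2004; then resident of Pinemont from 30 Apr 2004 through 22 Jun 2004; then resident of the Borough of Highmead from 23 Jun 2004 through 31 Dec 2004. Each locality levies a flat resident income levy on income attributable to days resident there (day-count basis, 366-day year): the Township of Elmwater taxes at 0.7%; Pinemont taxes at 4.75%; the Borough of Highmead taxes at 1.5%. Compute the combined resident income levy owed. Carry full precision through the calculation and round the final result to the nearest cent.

The Township of Elmwater, 1 Jan – 29 Apr 2004: 120 days → $100,500 × 0.7% × 120/366 = $230.6557
Pinemont, 30 Apr – 22 Jun 2004: 54 days → $100,500 × 4.75% × 54/366 = $704.3238
The Borough of Highmead, 23 Jun – 31 Dec 2004: 192 days → $100,500 × 1.5% × 192/366 = $790.8197
Total = $1,725.7992

$1,725.80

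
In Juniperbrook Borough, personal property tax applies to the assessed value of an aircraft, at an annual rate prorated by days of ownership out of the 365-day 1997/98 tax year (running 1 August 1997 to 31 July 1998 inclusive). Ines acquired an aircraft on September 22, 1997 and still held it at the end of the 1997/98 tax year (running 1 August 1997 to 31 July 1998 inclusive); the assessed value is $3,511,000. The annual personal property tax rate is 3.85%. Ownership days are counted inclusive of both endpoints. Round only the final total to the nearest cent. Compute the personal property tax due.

Days held (September 22, 1997 – July 31, 1998): 313 out of 365
Tax = $3,511,000 × 3.85% × 313/365 = $115,915.9055

$115,915.91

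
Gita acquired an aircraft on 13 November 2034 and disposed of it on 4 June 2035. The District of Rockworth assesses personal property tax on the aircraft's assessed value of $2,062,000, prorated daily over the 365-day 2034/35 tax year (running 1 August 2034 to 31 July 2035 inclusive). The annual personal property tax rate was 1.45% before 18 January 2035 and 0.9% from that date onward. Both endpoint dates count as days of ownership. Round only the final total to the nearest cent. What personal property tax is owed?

13 November 2034 – 17 January 2035: 66 days at 1.45% → $2,062,000 × 1.45% × 66/365 = $5,406.3945
18 January – 4 June 2035: 138 days at 0.9% → $2,062,000 × 0.9% × 138/365 = $7,016.4493
Total = $12,422.8438

$12,422.84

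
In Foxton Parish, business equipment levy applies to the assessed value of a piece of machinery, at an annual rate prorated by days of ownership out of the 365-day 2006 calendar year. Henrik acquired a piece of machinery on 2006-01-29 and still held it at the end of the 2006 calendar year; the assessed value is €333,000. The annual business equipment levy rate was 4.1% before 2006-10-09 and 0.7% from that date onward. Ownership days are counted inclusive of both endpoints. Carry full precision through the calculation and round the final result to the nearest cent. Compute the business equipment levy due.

2006-01-29 to 2006-10-08: 253 days at 4.1% → €333,000 × 4.1% × 253/365 = €9,463.5863
2006-10-09 to 2006-12-31: 84 days at 0.7% → €333,000 × 0.7% × 84/365 = €536.4493
Total = €10,000.0356

€10,000.04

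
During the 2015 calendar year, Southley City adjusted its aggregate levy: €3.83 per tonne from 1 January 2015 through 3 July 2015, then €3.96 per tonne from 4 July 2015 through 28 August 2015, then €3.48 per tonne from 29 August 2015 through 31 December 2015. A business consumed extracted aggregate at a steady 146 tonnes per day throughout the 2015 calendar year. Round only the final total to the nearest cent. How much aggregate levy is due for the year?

€198,776.08

1 January – 3 July 2015: 184 days × 146 tonnes/day = 26,864 tonnes at €3.83/tonne → €102,889.12
4 July – 28 August 2015: 56 days × 146 tonnes/day = 8,176 tonnes at €3.96/tonne → €32,376.96
29 August – 31 December 2015: 125 days × 146 tonnes/day = 18,250 tonnes at €3.48/tonne → €63,510.00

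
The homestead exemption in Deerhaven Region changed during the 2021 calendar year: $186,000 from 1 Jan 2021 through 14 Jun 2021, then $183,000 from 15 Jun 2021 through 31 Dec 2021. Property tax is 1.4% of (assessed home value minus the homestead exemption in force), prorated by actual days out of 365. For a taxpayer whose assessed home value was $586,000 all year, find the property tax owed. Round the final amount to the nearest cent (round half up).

1 Jan – 14 Jun 2021: 165 days, exemption $186,000 → ($586,000 − $186,000) × 1.4% × 165/365 = $2,531.5068
15 Jun – 31 Dec 2021: 200 days, exemption $183,000 → ($586,000 − $183,000) × 1.4% × 200/365 = $3,091.5068
Total = $5,623.0137

$5,623.01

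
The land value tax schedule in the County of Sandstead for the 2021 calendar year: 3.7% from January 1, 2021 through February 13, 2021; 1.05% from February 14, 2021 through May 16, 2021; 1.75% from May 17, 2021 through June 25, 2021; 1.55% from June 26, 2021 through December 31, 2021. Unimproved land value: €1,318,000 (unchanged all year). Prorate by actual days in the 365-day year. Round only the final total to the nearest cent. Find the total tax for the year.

January 1 – February 13, 2021: 44 days at 3.7% → €1,318,000 × 3.7% × 44/365 = €5,878.6411
February 14 – May 16, 2021: 92 days at 1.05% → €1,318,000 × 1.05% × 92/365 = €3,488.1863
May 17 – June 25, 2021: 40 days at 1.75% → €1,318,000 × 1.75% × 40/365 = €2,527.6712
June 26 – December 31, 2021: 189 days at 1.55% → €1,318,000 × 1.55% × 189/365 = €10,578.3041
Total = €22,472.8027

€22,472.80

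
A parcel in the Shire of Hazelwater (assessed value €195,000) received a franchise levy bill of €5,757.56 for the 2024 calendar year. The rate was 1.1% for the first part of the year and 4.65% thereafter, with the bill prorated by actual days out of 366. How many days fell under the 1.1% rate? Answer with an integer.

Let d = days at the first rate; then 366 − d days at the second rate.
€195,000 × [1.1%·d + 4.65%·(366−d)] / 366 = €5,757.56
Solving gives d = 175, so the new rate took effect on June 24, 2024.

175 days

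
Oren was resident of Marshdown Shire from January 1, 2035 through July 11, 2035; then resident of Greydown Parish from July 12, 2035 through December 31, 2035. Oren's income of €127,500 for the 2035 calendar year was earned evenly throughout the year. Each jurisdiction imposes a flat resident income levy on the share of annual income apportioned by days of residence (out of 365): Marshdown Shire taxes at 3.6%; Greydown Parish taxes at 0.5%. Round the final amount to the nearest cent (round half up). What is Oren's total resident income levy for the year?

Marshdown Shire, January 1 – July 11, 2035: 192 days → €127,500 × 3.6% × 192/365 = €2,414.4658
Greydown Parish, July 12 – December 31, 2035: 173 days → €127,500 × 0.5% × 173/365 = €302.1575
Total = €2,716.6233

€2,716.62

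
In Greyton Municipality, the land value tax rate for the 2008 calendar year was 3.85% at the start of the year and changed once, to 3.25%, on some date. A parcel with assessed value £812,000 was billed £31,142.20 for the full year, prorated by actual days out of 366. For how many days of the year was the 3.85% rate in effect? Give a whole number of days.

Let d = days at the first rate; then 366 − d days at the second rate.
£812,000 × [3.85%·d + 3.25%·(366−d)] / 366 = £31,142.20
Solving gives d = 357, so the new rate took effect on December 23, 2008.

357 days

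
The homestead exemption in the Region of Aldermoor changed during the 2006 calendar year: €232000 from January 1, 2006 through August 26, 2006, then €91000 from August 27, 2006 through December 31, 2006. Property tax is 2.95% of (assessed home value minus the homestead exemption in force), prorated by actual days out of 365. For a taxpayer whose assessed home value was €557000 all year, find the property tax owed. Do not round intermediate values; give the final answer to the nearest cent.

€11034.78

January 1 – August 26, 2006: 238 days, exemption €232000 → (€557000 − €232000) × 2.95% × 238/365 = €6251.5753
August 27 – December 31, 2006: 127 days, exemption €91000 → (€557000 − €91000) × 2.95% × 127/365 = €4783.2027
Total = €11034.7781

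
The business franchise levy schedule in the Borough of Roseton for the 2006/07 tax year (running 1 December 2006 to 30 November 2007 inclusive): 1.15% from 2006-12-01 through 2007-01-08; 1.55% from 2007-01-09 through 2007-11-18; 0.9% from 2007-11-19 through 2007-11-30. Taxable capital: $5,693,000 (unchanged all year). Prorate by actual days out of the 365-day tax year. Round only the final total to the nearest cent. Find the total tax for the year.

$84,591.74

2006-12-01 to 2007-01-08: 39 days at 1.15% → $5,693,000 × 1.15% × 39/365 = $6,995.3712
2007-01-09 to 2007-11-18: 314 days at 1.55% → $5,693,000 × 1.55% × 314/365 = $75,911.8658
2007-11-19 to 2007-11-30: 12 days at 0.9% → $5,693,000 × 0.9% × 12/365 = $1,684.5041
Total = $84,591.7411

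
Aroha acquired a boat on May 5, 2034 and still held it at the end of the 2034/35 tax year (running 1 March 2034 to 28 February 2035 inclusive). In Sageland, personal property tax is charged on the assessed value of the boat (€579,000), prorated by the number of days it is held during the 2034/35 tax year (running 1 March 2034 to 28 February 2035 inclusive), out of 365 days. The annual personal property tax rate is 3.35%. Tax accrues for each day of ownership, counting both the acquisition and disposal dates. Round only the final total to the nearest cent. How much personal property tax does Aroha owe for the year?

Days held (May 5, 2034 – February 28, 2035): 300 out of 365
Tax = €579,000 × 3.35% × 300/365 = €15,942.3288

€15,942.33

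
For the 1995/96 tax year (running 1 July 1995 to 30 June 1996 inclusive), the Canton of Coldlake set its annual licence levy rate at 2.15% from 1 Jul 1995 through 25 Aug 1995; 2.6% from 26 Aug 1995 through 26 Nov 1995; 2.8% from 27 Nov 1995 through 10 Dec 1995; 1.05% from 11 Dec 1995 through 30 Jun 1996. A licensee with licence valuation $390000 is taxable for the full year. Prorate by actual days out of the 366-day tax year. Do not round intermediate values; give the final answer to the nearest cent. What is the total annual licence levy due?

1 Jul – 25 Aug 1995: 56 days at 2.15% → $390000 × 2.15% × 56/366 = $1282.9508
26 Aug – 26 Nov 1995: 93 days at 2.6% → $390000 × 2.6% × 93/366 = $2576.5574
27 Nov – 10 Dec 1995: 14 days at 2.8% → $390000 × 2.8% × 14/366 = $417.7049
11 Dec 1995 – 30 Jun 1996: 203 days at 1.05% → $390000 × 1.05% × 203/366 = $2271.2705
Total = $6548.4836

$6548.48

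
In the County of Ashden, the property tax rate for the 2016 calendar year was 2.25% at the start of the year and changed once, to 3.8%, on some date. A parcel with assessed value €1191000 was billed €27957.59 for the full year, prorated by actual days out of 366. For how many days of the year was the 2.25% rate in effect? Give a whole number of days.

Let d = days at the first rate; then 366 − d days at the second rate.
€1191000 × [2.25%·d + 3.8%·(366−d)] / 366 = €27957.59
Solving gives d = 343, so the new rate took effect on 9 Dec 2016.

343 days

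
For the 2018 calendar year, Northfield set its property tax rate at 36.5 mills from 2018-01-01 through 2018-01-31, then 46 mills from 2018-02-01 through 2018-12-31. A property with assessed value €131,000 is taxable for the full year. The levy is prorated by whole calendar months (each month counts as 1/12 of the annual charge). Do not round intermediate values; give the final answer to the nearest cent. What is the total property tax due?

€5,922.29

2018-01-01 to 2018-01-31: 1 month at 36.5 mills → €131,000 × 3.65% × 1/12 = €398.4583
2018-02-01 to 2018-12-31: 11 months at 46 mills → €131,000 × 4.6% × 11/12 = €5,523.8333
Total = €5,922.2917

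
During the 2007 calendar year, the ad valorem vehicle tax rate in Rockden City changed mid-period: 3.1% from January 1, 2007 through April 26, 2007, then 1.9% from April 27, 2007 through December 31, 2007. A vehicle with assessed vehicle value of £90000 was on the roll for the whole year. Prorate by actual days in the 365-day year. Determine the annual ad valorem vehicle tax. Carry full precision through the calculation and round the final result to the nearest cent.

£2053.23

January 1 – April 26, 2007: 116 days at 3.1% → £90000 × 3.1% × 116/365 = £886.6849
April 27 – December 31, 2007: 249 days at 1.9% → £90000 × 1.9% × 249/365 = £1166.5479
Total = £2053.2329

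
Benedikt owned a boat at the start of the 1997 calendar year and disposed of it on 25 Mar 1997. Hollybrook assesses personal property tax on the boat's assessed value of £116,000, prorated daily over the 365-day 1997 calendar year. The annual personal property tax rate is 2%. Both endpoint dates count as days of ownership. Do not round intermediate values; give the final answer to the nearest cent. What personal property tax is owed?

£533.92

Days held (1 Jan – 25 Mar 1997): 84 out of 365
Tax = £116,000 × 2% × 84/365 = £533.9178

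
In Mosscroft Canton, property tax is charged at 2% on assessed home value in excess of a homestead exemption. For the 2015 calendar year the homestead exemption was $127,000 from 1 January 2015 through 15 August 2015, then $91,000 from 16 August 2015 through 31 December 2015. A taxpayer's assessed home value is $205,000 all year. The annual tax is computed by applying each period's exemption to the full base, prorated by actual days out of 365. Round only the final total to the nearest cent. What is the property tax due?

1 January – 15 August 2015: 227 days, exemption $127,000 → ($205,000 − $127,000) × 2% × 227/365 = $970.1918
16 August – 31 December 2015: 138 days, exemption $91,000 → ($205,000 − $91,000) × 2% × 138/365 = $862.0274
Total = $1,832.2192

$1,832.22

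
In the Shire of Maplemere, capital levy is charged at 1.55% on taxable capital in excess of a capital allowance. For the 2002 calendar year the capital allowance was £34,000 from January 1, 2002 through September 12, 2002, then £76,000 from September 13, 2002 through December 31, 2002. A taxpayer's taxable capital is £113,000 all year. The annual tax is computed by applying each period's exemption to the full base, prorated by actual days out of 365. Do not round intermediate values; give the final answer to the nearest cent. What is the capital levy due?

January 1 – September 12, 2002: 255 days, exemption £34,000 → (£113,000 − £34,000) × 1.55% × 255/365 = £855.4726
September 13 – December 31, 2002: 110 days, exemption £76,000 → (£113,000 − £76,000) × 1.55% × 110/365 = £172.8356
Total = £1,028.3082

£1,028.31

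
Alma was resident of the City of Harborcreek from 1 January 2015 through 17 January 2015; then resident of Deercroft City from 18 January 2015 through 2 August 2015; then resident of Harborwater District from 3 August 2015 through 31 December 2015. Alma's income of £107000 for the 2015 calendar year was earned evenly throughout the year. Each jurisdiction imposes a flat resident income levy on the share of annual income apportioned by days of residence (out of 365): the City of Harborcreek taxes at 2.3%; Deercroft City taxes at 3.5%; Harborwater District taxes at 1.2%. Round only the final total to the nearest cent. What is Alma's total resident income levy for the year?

£2667.08

The City of Harborcreek, 1 January – 17 January 2015: 17 days → £107000 × 2.3% × 17/365 = £114.6219
Deercroft City, 18 January – 2 August 2015: 197 days → £107000 × 3.5% × 197/365 = £2021.2740
Harborwater District, 3 August – 31 December 2015: 151 days → £107000 × 1.2% × 151/365 = £531.1890
Total = £2667.0849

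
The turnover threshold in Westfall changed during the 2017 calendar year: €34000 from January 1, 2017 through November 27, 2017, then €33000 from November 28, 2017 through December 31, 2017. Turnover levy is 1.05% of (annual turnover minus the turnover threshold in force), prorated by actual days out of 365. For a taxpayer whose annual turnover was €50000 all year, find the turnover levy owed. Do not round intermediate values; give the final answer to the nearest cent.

January 1 – November 27, 2017: 331 days, exemption €34000 → (€50000 − €34000) × 1.05% × 331/365 = €152.3507
November 28 – December 31, 2017: 34 days, exemption €33000 → (€50000 − €33000) × 1.05% × 34/365 = €16.6274
Total = €168.9781

€168.98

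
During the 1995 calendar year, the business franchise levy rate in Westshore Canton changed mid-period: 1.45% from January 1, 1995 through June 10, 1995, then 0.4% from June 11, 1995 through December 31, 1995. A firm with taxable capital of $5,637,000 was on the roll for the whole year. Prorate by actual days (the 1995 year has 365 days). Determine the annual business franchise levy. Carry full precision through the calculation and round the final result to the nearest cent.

January 1 – June 10, 1995: 161 days at 1.45% → $5,637,000 × 1.45% × 161/365 = $36,053.6342
June 11 – December 31, 1995: 204 days at 0.4% → $5,637,000 × 0.4% × 204/365 = $12,602.1699
Total = $48,655.8041

$48,655.80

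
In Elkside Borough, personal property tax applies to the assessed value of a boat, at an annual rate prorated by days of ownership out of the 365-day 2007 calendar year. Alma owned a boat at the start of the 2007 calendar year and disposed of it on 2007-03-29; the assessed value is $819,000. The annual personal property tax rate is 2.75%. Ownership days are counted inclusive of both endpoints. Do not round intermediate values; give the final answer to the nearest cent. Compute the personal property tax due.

$5,430.08

Days held (2007-01-01 to 2007-03-29): 88 out of 365
Tax = $819,000 × 2.75% × 88/365 = $5,430.0822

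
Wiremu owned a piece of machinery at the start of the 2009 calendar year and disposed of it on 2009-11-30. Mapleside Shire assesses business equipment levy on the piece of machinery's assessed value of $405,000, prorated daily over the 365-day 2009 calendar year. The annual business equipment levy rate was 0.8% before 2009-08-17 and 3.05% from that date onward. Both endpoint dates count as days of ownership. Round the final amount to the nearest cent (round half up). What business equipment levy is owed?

$5,611.19

2009-01-01 to 2009-08-16: 228 days at 0.8% → $405,000 × 0.8% × 228/365 = $2,023.8904
2009-08-17 to 2009-11-30: 106 days at 3.05% → $405,000 × 3.05% × 106/365 = $3,587.3014
Total = $5,611.1918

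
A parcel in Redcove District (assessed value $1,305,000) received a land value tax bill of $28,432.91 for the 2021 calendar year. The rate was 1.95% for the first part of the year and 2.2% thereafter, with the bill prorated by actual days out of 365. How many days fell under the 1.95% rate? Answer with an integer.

Let d = days at the first rate; then 365 − d days at the second rate.
$1,305,000 × [1.95%·d + 2.2%·(365−d)] / 365 = $28,432.91
Solving gives d = 31, so the new rate took effect on 1 February 2021.

31 days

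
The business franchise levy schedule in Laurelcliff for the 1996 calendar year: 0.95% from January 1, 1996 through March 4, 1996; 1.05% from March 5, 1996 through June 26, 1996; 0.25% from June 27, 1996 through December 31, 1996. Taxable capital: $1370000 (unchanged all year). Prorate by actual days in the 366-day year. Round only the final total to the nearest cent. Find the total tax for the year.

January 1 – March 4, 1996: 64 days at 0.95% → $1370000 × 0.95% × 64/366 = $2275.8470
March 5 – June 26, 1996: 114 days at 1.05% → $1370000 × 1.05% × 114/366 = $4480.5738
June 27 – December 31, 1996: 188 days at 0.25% → $1370000 × 0.25% × 188/366 = $1759.2896
Total = $8515.7104

$8515.71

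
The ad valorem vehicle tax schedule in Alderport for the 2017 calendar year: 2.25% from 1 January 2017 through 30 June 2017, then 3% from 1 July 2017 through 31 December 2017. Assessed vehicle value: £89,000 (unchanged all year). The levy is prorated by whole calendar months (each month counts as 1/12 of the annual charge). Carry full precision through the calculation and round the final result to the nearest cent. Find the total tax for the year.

1 January – 30 June 2017: 6 months at 2.25% → £89,000 × 2.25% × 6/12 = £1,001.2500
1 July – 31 December 2017: 6 months at 3% → £89,000 × 3% × 6/12 = £1,335.0000
Total = £2,336.2500

£2,336.25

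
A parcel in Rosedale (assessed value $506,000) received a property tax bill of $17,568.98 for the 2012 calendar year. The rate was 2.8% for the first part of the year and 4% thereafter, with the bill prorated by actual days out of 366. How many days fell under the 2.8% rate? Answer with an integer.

Let d = days at the first rate; then 366 − d days at the second rate.
$506,000 × [2.8%·d + 4%·(366−d)] / 366 = $17,568.98
Solving gives d = 161, so the new rate took effect on June 10, 2012.

161 days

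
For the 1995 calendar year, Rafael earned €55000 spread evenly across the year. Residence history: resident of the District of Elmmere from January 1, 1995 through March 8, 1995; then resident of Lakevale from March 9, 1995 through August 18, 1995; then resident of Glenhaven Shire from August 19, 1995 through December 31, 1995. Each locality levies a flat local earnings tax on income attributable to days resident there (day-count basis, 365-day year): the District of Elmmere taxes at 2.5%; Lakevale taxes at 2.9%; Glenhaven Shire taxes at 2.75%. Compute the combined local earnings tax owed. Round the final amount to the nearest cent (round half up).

The District of Elmmere, January 1 – March 8, 1995: 67 days → €55000 × 2.5% × 67/365 = €252.3973
Lakevale, March 9 – August 18, 1995: 163 days → €55000 × 2.9% × 163/365 = €712.2877
Glenhaven Shire, August 19 – December 31, 1995: 135 days → €55000 × 2.75% × 135/365 = €559.4178
Total = €1524.1027

€1524.10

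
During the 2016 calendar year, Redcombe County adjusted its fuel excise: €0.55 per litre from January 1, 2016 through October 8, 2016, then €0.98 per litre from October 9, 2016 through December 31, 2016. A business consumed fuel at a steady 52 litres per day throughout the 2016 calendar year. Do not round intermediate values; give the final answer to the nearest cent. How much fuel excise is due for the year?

€12,345.84

January 1 – October 8, 2016: 282 days × 52 litres/day = 14,664 litres at €0.55/litre → €8,065.20
October 9 – December 31, 2016: 84 days × 52 litres/day = 4,368 litres at €0.98/litre → €4,280.64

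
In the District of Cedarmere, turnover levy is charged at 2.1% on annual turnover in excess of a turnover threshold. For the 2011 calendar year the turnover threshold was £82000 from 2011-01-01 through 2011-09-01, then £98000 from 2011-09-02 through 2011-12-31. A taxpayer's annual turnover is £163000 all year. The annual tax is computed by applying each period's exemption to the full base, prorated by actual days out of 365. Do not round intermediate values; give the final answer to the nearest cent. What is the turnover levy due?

£1589.61

2011-01-01 to 2011-09-01: 244 days, exemption £82000 → (£163000 − £82000) × 2.1% × 244/365 = £1137.1068
2011-09-02 to 2011-12-31: 121 days, exemption £98000 → (£163000 − £98000) × 2.1% × 121/365 = £452.5068
Total = £1589.6137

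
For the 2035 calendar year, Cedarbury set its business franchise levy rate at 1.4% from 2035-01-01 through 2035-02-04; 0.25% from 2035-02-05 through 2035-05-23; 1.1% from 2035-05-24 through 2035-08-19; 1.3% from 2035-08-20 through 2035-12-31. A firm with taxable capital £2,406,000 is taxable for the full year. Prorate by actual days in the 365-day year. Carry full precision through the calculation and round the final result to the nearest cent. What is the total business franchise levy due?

2035-01-01 to 2035-02-04: 35 days at 1.4% → £2,406,000 × 1.4% × 35/365 = £3,229.9726
2035-02-05 to 2035-05-23: 108 days at 0.25% → £2,406,000 × 0.25% × 108/365 = £1,779.7808
2035-05-24 to 2035-08-19: 88 days at 1.1% → £2,406,000 × 1.1% × 88/365 = £6,380.8438
2035-08-20 to 2035-12-31: 134 days at 1.3% → £2,406,000 × 1.3% × 134/365 = £11,482.8822
Total = £22,873.4795

£22,873.48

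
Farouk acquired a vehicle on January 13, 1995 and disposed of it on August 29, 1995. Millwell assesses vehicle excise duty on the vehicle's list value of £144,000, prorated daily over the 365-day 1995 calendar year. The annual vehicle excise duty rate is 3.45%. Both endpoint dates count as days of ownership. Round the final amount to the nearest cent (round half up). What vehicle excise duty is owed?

£3,116.91

Days held (January 13 – August 29, 1995): 229 out of 365
Tax = £144,000 × 3.45% × 229/365 = £3,116.9096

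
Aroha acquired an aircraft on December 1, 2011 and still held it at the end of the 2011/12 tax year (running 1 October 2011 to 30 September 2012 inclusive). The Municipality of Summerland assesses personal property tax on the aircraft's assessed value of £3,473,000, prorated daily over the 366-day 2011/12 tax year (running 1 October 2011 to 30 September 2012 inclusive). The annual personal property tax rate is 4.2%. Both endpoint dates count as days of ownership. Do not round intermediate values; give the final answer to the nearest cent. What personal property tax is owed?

£121,555.00

Days held (December 1, 2011 – September 30, 2012): 305 out of 366
Tax = £3,473,000 × 4.2% × 305/366 = £121,555.0000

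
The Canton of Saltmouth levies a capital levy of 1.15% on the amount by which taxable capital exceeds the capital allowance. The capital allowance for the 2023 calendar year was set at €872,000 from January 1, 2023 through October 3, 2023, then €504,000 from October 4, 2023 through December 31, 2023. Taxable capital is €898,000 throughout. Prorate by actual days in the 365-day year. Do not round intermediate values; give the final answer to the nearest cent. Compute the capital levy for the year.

€1,330.91

January 1 – October 3, 2023: 276 days, exemption €872,000 → (€898,000 − €872,000) × 1.15% × 276/365 = €226.0932
October 4 – December 31, 2023: 89 days, exemption €504,000 → (€898,000 − €504,000) × 1.15% × 89/365 = €1,104.8192
Total = €1,330.9123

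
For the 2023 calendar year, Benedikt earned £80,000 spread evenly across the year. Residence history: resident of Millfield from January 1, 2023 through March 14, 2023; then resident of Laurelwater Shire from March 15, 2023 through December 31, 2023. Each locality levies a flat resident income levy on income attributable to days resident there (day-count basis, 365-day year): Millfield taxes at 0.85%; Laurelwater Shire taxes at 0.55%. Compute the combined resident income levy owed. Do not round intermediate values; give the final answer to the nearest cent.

£488.00

Millfield, January 1 – March 14, 2023: 73 days → £80,000 × 0.85% × 73/365 = £136.0000
Laurelwater Shire, March 15 – December 31, 2023: 292 days → £80,000 × 0.55% × 292/365 = £352.0000
Total = £488.0000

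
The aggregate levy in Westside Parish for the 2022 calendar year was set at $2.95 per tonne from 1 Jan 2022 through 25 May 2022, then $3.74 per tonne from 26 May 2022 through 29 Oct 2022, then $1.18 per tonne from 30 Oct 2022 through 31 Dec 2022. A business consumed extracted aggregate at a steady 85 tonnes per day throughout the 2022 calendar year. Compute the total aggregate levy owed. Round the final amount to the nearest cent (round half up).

$92,587.95

1 Jan – 25 May 2022: 145 days × 85 tonnes/day = 12,325 tonnes at $2.95/tonne → $36,358.75
26 May – 29 Oct 2022: 157 days × 85 tonnes/day = 13,345 tonnes at $3.74/tonne → $49,910.30
30 Oct – 31 Dec 2022: 63 days × 85 tonnes/day = 5,355 tonnes at $1.18/tonne → $6,318.90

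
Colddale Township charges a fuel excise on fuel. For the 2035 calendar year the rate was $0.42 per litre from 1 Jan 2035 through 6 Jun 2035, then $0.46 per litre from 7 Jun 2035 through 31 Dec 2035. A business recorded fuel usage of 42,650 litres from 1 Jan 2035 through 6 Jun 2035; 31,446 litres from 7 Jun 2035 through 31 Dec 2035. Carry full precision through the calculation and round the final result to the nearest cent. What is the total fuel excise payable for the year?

1 Jan – 6 Jun 2035: 42,650 litres at $0.42/litre → $17,913.00
7 Jun – 31 Dec 2035: 31,446 litres at $0.46/litre → $14,465.16

$32,378.16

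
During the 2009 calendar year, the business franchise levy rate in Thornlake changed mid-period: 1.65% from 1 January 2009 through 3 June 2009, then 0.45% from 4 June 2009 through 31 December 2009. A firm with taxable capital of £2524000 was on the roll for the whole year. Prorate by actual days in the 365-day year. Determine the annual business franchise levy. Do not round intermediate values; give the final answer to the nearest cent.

£24137.05

1 January – 3 June 2009: 154 days at 1.65% → £2524000 × 1.65% × 154/365 = £17571.1890
4 June – 31 December 2009: 211 days at 0.45% → £2524000 × 0.45% × 211/365 = £6565.8575
Total = £24137.0466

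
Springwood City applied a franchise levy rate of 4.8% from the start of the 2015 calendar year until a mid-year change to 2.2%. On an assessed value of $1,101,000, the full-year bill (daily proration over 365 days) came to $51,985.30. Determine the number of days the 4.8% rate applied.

354 days

Let d = days at the first rate; then 365 − d days at the second rate.
$1,101,000 × [4.8%·d + 2.2%·(365−d)] / 365 = $51,985.30
Solving gives d = 354, so the new rate took effect on December 21, 2015.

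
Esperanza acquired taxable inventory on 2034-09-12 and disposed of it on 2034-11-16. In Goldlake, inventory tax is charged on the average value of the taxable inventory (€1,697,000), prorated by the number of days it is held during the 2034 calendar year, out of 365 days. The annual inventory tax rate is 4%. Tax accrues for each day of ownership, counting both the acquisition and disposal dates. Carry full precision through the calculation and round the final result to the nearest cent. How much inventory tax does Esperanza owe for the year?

€12,274.19

Days held (2034-09-12 to 2034-11-16): 66 out of 365
Tax = €1,697,000 × 4% × 66/365 = €12,274.1918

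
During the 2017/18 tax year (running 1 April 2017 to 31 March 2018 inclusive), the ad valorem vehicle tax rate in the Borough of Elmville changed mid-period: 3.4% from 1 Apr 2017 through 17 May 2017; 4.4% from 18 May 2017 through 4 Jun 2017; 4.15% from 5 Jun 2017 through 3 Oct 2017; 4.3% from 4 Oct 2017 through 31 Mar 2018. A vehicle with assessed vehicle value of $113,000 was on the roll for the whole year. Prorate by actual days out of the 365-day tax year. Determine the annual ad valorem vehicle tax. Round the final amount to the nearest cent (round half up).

$4,677.43

1 Apr – 17 May 2017: 47 days at 3.4% → $113,000 × 3.4% × 47/365 = $494.7233
18 May – 4 Jun 2017: 18 days at 4.4% → $113,000 × 4.4% × 18/365 = $245.1945
5 Jun – 3 Oct 2017: 121 days at 4.15% → $113,000 × 4.15% × 121/365 = $1,554.6014
4 Oct 2017 – 31 Mar 2018: 179 days at 4.3% → $113,000 × 4.3% × 179/365 = $2,382.9068
Total = $4,677.4260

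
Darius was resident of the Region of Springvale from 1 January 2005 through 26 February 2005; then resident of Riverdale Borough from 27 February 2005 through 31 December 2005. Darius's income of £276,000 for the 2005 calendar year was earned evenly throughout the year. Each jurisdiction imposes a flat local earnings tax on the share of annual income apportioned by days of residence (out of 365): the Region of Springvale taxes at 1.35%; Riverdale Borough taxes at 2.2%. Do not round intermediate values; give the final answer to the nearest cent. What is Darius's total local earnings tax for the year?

The Region of Springvale, 1 January – 26 February 2005: 57 days → £276,000 × 1.35% × 57/365 = £581.8685
Riverdale Borough, 27 February – 31 December 2005: 308 days → £276,000 × 2.2% × 308/365 = £5,123.7699
Total = £5,705.6384

£5,705.64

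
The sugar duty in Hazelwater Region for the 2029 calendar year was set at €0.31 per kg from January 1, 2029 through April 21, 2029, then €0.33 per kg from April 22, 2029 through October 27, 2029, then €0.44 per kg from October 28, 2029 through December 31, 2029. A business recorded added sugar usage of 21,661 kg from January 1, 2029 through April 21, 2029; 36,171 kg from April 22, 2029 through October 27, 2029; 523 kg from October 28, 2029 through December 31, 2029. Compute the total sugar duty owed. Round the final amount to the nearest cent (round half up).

January 1 – April 21, 2029: 21,661 kg at €0.31/kg → €6,714.91
April 22 – October 27, 2029: 36,171 kg at €0.33/kg → €11,936.43
October 28 – December 31, 2029: 523 kg at €0.44/kg → €230.12

€18,881.46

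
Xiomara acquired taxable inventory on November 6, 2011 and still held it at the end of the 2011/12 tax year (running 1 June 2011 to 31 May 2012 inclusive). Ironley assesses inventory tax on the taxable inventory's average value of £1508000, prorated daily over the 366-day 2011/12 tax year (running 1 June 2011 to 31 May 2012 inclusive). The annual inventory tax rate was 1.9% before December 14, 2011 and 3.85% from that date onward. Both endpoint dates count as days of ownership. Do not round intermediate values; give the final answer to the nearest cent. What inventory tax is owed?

£29941.63

November 6 – December 13, 2011: 38 days at 1.9% → £1508000 × 1.9% × 38/366 = £2974.7978
December 14, 2011 – May 31, 2012: 170 days at 3.85% → £1508000 × 3.85% × 170/366 = £26966.8306
Total = £29941.6284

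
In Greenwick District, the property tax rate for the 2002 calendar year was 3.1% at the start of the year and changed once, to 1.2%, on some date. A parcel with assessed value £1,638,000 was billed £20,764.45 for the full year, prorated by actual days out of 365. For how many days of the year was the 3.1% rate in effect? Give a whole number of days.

13 days

Let d = days at the first rate; then 365 − d days at the second rate.
£1,638,000 × [3.1%·d + 1.2%·(365−d)] / 365 = £20,764.45
Solving gives d = 13, so the new rate took effect on 14 Jan 2002.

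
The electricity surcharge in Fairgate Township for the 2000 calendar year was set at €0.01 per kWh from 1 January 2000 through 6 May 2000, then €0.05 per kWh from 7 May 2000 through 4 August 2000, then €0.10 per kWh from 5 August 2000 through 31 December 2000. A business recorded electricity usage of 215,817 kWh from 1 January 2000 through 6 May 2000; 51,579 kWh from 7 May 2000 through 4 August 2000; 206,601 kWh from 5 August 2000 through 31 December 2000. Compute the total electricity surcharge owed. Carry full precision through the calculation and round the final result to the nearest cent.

1 January – 6 May 2000: 215,817 kWh at €0.01/kWh → €2158.17
7 May – 4 August 2000: 51,579 kWh at €0.05/kWh → €2578.95
5 August – 31 December 2000: 206,601 kWh at €0.10/kWh → €20660.10

€25397.22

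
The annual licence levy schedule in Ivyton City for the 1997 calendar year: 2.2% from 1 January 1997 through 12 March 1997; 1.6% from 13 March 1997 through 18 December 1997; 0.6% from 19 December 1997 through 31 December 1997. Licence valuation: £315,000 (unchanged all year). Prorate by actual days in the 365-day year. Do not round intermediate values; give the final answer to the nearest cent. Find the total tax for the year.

1 January – 12 March 1997: 71 days at 2.2% → £315,000 × 2.2% × 71/365 = £1,348.0274
13 March – 18 December 1997: 281 days at 1.6% → £315,000 × 1.6% × 281/365 = £3,880.1096
19 December – 31 December 1997: 13 days at 0.6% → £315,000 × 0.6% × 13/365 = £67.3151
Total = £5,295.4521

£5,295.45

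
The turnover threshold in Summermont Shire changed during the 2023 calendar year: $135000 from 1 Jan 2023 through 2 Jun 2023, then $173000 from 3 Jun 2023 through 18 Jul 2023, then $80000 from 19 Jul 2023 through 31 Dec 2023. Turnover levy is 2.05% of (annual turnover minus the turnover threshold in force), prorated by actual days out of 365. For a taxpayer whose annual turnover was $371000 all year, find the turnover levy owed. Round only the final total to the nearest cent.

1 Jan – 2 Jun 2023: 153 days, exemption $135000 → ($371000 − $135000) × 2.05% × 153/365 = $2027.9836
3 Jun – 18 Jul 2023: 46 days, exemption $173000 → ($371000 − $173000) × 2.05% × 46/365 = $511.5452
19 Jul – 31 Dec 2023: 166 days, exemption $80000 → ($371000 − $80000) × 2.05% × 166/365 = $2713.0767
Total = $5252.6055

$5252.61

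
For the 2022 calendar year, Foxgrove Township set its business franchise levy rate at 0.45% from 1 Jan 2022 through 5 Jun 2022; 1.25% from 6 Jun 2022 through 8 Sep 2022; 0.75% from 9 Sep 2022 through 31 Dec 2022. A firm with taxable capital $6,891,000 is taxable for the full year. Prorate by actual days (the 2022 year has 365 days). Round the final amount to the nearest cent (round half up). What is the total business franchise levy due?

1 Jan – 5 Jun 2022: 156 days at 0.45% → $6,891,000 × 0.45% × 156/365 = $13,253.3753
6 Jun – 8 Sep 2022: 95 days at 1.25% → $6,891,000 × 1.25% × 95/365 = $22,419.3493
9 Sep – 31 Dec 2022: 114 days at 0.75% → $6,891,000 × 0.75% × 114/365 = $16,141.9315
Total = $51,814.6562

$51,814.66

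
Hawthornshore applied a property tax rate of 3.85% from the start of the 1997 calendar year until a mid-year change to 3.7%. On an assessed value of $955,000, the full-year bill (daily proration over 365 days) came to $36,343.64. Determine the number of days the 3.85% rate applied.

Let d = days at the first rate; then 365 − d days at the second rate.
$955,000 × [3.85%·d + 3.7%·(365−d)] / 365 = $36,343.64
Solving gives d = 257, so the new rate took effect on September 15, 1997.

257 days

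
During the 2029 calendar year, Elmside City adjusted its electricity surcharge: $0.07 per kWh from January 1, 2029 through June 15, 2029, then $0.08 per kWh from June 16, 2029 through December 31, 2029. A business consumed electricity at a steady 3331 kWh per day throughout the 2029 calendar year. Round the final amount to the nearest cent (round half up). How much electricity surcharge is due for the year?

$91,735.74

January 1 – June 15, 2029: 166 days × 3331 kWh/day = 552,946 kWh at $0.07/kWh → $38,706.22
June 16 – December 31, 2029: 199 days × 3331 kWh/day = 662,869 kWh at $0.08/kWh → $53,029.52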